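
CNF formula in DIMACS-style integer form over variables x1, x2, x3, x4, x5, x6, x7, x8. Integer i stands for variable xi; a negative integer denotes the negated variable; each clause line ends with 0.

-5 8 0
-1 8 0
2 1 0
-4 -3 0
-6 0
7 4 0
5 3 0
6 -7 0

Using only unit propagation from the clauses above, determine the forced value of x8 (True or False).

True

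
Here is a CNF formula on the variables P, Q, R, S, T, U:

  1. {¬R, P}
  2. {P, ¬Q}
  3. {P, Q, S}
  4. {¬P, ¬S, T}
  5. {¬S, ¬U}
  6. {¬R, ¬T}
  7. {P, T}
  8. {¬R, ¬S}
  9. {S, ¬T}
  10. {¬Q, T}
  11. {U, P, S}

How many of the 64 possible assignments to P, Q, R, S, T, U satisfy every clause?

Case analysis on P and S:
  P=T, S=T: remaining (Q,R,T,U) ∈ {(F,F,T,F); (T,F,T,F)} — 2.
  P=T, S=F: remaining (Q,R,T,U) ∈ {(F,F,F,F); (F,F,F,T); (F,T,F,F); (F,T,F,T)} — 4.
  P=F, S=T: remaining (Q,R,T,U) ∈ {(F,F,T,F)} — 1.
  P=F, S=F: a clause becomes empty — 0.
Total: 2 + 4 + 1 + 0 = 7.

7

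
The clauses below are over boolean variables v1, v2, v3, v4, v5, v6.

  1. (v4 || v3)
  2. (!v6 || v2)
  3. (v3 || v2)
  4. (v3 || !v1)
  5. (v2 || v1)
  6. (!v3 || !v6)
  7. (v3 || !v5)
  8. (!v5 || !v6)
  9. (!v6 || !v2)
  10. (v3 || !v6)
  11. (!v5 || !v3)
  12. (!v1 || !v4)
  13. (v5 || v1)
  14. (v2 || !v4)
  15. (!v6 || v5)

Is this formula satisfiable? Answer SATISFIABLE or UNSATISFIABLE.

SATISFIABLE

v6 occurs only negated in the remaining clauses — set v6 = False.
Try v1 = True.
  then v3 is forced to True.
  then v5 is forced to False.
  then v4 is forced to False.
v2 is now unconstrained; take v2 = True.
So v1=T, v2=T, v3=T, v4=F, v5=F, v6=F is a satisfying assignment.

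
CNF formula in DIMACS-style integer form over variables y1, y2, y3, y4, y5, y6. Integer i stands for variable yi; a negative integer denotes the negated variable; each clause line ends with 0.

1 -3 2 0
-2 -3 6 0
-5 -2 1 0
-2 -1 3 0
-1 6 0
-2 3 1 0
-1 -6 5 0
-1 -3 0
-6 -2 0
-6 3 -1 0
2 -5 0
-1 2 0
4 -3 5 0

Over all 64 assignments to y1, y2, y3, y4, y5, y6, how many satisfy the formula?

4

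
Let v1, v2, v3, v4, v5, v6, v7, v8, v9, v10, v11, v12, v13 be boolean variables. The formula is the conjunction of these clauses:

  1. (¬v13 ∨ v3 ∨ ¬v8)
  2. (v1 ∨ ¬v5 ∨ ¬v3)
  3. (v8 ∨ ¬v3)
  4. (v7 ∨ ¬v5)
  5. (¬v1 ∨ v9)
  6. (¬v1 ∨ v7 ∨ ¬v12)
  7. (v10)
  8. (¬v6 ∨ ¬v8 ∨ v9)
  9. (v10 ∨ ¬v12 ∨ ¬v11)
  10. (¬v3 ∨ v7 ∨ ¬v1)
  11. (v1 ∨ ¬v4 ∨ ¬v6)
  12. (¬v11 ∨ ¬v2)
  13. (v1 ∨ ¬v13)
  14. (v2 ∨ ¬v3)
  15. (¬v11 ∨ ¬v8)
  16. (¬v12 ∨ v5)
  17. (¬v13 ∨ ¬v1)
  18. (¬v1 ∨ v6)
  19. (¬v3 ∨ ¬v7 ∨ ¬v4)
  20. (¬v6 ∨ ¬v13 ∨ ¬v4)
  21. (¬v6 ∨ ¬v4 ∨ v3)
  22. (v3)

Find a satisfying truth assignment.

v1=T, v2=T, v3=T, v4=F, v5=T, v6=T, v7=T, v8=T, v9=T, v10=T, v11=F, v12=F, v13=F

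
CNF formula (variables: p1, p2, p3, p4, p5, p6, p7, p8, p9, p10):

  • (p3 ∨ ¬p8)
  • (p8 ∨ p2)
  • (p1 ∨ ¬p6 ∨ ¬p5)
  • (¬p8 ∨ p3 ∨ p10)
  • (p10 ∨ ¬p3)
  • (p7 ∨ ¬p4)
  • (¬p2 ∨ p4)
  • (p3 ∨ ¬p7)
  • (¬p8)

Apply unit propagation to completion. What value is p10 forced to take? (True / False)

Unit clause (¬p8) sets p8 = False.
(p8 ∨ p2) with p8 = False leaves only p2, so p2 = True.
From (p4 ∨ ¬p2) and p2 = True: p4 = True.
In (¬p4 ∨ p7), ¬p4 is now false; p7 must hold, so p7 = True.
In (p3 ∨ ¬p7), ¬p7 is now false; p3 must hold, so p3 = True.
In (¬p3 ∨ p10), ¬p3 is now false; p10 must hold, so p10 = True.

True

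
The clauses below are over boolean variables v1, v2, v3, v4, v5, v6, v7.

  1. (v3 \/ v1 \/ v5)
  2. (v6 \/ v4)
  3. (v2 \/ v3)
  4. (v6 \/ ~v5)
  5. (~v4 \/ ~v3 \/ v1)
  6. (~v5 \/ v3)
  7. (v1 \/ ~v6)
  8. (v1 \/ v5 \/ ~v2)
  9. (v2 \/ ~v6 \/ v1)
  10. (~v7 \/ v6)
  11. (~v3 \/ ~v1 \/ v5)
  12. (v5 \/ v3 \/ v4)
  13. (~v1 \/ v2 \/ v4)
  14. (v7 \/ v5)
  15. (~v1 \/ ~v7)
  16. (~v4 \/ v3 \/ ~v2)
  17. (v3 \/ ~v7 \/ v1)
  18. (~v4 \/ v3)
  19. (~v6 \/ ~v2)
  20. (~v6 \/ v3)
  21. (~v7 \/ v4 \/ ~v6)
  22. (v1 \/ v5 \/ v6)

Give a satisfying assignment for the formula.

Branch on v1: take v1 = True.
  then v7 is forced to False.
  then v5 is forced to True.
  then v6 is forced to True.
  then v3 is forced to True.
  then v2 is forced to False.
  then v4 is forced to True.
Every clause has at least one true literal under this assignment.

v1=T, v2=F, v3=T, v4=T, v5=T, v6=T, v7=F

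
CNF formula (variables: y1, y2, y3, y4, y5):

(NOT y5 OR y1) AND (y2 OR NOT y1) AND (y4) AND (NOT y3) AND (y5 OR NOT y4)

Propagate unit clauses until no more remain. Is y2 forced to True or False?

True

(y4) is a unit clause: y4 = True.
(NOT y3) is a unit clause: y3 = False.
From (NOT y4 OR y5) and y4 = True: y5 = True.
(y1 OR NOT y5) with y5 = True leaves only y1, so y1 = True.
(NOT y1 OR y2): since y1 = True, the clause reduces to (y2). y2 = True.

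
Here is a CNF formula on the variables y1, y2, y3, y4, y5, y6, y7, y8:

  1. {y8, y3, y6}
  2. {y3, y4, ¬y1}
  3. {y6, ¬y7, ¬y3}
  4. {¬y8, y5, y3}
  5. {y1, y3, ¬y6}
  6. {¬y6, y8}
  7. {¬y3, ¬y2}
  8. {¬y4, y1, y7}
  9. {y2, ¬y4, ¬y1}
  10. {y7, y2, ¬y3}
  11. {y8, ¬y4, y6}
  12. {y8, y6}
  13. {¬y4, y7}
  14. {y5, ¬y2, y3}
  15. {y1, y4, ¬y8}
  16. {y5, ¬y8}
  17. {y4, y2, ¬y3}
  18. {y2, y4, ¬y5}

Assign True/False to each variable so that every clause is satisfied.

y1=T, y2=T, y3=F, y4=T, y5=T, y6=T, y7=T, y8=T

Check each clause:
  1. {y8, y3, y6} — y8 is true.
  2. {y3, y4, ¬y1} — y4 is true.
  3. {¬y3, ¬y7, y6} — ¬y3 is true.
  4. {¬y8, y3, y5} — y5 is true.
  5. {y1, ¬y6, y3} — y1 is true.
  6. {¬y6, y8} — y8 is true.
  7. {¬y2, ¬y3} — ¬y3 is true.
  8. {y1, y7, ¬y4} — y1 is true.
  9. {¬y1, ¬y4, y2} — y2 is true.
  10. {y2, y7, ¬y3} — y2 is true.
  11. {y8, y6, ¬y4} — y8 is true.
  12. {y6, y8} — y8 is true.
  13. {¬y4, y7} — y7 is true.
  14. {y3, ¬y2, y5} — y5 is true.
  15. {y4, y1, ¬y8} — y1 is true.
  16. {¬y8, y5} — y5 is true.
  17. {y2, y4, ¬y3} — y2 is true.
  18. {y4, ¬y5, y2} — y2 is true.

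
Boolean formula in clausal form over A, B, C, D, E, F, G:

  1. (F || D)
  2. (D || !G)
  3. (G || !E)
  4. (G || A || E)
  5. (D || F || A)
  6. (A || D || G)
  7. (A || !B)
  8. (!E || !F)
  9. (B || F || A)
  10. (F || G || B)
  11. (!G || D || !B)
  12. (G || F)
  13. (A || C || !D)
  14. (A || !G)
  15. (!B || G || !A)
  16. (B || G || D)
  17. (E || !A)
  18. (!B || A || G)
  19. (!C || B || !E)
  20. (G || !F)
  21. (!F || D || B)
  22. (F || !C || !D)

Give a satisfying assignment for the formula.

A=T, B=T, C=F, D=T, E=T, F=F, G=T

Branch on A: take A = True.
  then E is forced to True.
  then G is forced to True.
  then D is forced to True.
  then F is forced to False.
  then C is forced to False.
B is now unconstrained; take B = True.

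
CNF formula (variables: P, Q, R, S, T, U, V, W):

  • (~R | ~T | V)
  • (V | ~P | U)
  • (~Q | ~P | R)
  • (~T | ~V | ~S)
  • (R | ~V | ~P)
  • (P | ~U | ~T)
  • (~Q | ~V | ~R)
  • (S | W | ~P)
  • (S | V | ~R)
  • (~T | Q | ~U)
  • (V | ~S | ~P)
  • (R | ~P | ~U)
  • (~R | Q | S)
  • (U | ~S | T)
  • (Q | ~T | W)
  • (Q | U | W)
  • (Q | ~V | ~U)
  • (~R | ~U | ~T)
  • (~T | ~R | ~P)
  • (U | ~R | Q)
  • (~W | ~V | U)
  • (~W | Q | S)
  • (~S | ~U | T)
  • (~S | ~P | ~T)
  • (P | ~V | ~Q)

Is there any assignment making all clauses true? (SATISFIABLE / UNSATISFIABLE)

SATISFIABLE

Branch on P: take P = False.
The remaining clauses are satisfied by Q = True, R = False, S = False, T = False, U = True, V = False, W = True.
Every clause has at least one true literal under this assignment.
So P=F  Q=T  R=F  S=F  T=F  U=T  V=F  W=T is a satisfying assignment.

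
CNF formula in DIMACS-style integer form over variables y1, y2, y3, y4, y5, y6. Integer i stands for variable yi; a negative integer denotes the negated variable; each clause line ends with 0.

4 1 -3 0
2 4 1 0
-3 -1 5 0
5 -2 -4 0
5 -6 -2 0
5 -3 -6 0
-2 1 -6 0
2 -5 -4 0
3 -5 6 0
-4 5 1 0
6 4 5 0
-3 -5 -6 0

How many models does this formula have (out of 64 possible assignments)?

10

Case analysis on y5 and y4:
  y5=1, y4=1: remaining (y1,y2,y3,y6) ∈ {(0,1,1,0); (1,1,0,1); (1,1,1,0)} — 3.
  y5=1, y4=0: remaining (y1,y2,y3,y6) ∈ {(1,0,0,1); (1,0,1,0); (1,1,0,1); (1,1,1,0)} — 4.
  y5=0, y4=1: remaining (y1,y2,y3,y6) ∈ {(1,0,0,0); (1,0,0,1)} — 2.
  y5=0, y4=0: remaining (y1,y2,y3,y6) ∈ {(1,0,0,1)} — 1.
Total: 3 + 4 + 2 + 1 = 10.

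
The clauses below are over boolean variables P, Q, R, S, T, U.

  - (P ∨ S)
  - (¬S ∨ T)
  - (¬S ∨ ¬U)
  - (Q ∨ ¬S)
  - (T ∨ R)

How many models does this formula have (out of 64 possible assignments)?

16

Case analysis on S and T:
  S=1, T=1: remaining (P,Q,R,U) ∈ {(0,1,0,0); (0,1,1,0); (1,1,0,0); (1,1,1,0)} — 4.
  S=1, T=0: a clause becomes empty — 0.
  S=0, T=1: forces P=1; Q, R, U free → 2^3 = 8.
  S=0, T=0: remaining (P,Q,R,U) ∈ {(1,0,1,0); (1,0,1,1); (1,1,1,0); (1,1,1,1)} — 4.
Total: 4 + 0 + 8 + 4 = 16.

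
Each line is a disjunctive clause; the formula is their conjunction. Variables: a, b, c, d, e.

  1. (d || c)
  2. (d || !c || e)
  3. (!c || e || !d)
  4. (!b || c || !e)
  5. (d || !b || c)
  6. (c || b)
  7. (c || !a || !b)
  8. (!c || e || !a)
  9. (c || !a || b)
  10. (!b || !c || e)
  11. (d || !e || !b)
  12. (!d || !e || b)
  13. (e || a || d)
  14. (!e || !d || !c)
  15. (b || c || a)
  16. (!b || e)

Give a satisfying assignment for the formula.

a = False, b = False, c = True, d = False, e = True

Try a = False.
Set b = False and propagate.
  then c is forced to True.
For the remaining variables, d = False, e = True works.
Every clause has at least one true literal under this assignment.
Check each clause:
  1. (d || c) — c is true.
  2. (d || !c || e) — e is true.
  3. (!d || !c || e) — !d is true.
  4. (c || !e || !b) — c is true.
  5. (!b || c || d) — c is true.
  6. (b || c) — c is true.
  7. (c || !b || !a) — c is true.
  8. (!a || !c || e) — e is true.
  9. (!a || c || b) — c is true.
  10. (e || !c || !b) — e is true.
  11. (d || !e || !b) — !b is true.
  12. (b || !d || !e) — !d is true.
  13. (d || a || e) — e is true.
  14. (!d || !e || !c) — !d is true.
  15. (c || b || a) — c is true.
  16. (e || !b) — e is true.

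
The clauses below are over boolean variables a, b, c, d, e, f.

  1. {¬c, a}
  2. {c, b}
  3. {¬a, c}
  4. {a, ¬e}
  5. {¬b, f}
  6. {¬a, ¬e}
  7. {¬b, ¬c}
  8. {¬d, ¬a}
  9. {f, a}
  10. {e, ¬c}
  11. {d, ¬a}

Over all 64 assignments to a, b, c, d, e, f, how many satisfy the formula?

2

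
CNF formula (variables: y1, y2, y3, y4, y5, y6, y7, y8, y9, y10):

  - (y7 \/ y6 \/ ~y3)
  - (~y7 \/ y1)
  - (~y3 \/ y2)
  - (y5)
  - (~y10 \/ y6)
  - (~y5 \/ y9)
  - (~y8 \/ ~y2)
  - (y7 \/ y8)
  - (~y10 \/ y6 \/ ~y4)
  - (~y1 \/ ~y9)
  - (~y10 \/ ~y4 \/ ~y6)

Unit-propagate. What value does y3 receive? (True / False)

False

Unit clause (y5) sets y5 = True.
In (y9 \/ ~y5), ~y5 is now false; y9 must hold, so y9 = True.
In (~y1 \/ ~y9), ~y9 is now false; ~y1 must hold, so y1 = False.
(~y7 \/ y1): since y1 = False, the clause reduces to (~y7). y7 = False.
(y8 \/ y7): since y7 = False, the clause reduces to (y8). y8 = True.
(~y8 \/ ~y2) with y8 = True leaves only ~y2, so y2 = False.
In (y2 \/ ~y3), y2 is now false; ~y3 must hold, so y3 = False.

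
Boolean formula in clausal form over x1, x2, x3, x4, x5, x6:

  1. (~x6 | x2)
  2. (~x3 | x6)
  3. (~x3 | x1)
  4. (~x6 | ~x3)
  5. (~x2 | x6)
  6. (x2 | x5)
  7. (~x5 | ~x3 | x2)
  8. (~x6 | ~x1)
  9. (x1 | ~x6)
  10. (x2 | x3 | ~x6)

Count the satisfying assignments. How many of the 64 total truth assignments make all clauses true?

4

Satisfying assignments:
  x1=F x2=F x3=F x4=F x5=T x6=F
  x1=F x2=F x3=F x4=T x5=T x6=F
  x1=T x2=F x3=F x4=F x5=T x6=F
  x1=T x2=F x3=F x4=T x5=T x6=F
That's 4 in total.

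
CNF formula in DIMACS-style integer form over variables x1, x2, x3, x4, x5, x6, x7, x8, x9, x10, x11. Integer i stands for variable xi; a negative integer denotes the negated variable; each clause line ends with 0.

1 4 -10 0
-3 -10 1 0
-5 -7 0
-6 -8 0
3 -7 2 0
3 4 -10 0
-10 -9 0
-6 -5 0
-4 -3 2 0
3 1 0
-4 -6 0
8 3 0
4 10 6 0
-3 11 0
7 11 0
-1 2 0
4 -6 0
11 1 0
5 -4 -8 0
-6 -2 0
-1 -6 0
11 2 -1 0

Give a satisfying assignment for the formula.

x1=1, x2=1, x3=1, x4=1, x5=1, x6=0, x7=0, x8=1, x9=1, x10=0, x11=1

Check each clause:
  1. (~x10 \/ x1 \/ x4) — x1 is true.
  2. (~x3 \/ x1 \/ ~x10) — x1 is true.
  3. (~x5 \/ ~x7) — ~x7 is true.
  4. (~x6 \/ ~x8) — ~x6 is true.
  5. (x2 \/ ~x7 \/ x3) — ~x7 is true.
  6. (x4 \/ x3 \/ ~x10) — x3 is true.
  7. (~x10 \/ ~x9) — ~x10 is true.
  8. (~x6 \/ ~x5) — ~x6 is true.
  9. (~x3 \/ ~x4 \/ x2) — x2 is true.
  10. (x1 \/ x3) — x1 is true.
  11. (~x4 \/ ~x6) — ~x6 is true.
  12. (x3 \/ x8) — x8 is true.
  13. (x10 \/ x6 \/ x4) — x4 is true.
  14. (~x3 \/ x11) — x11 is true.
  15. (x11 \/ x7) — x11 is true.
  16. (x2 \/ ~x1) — x2 is true.
  17. (x4 \/ ~x6) — ~x6 is true.
  18. (x1 \/ x11) — x1 is true.
  19. (~x8 \/ x5 \/ ~x4) — x5 is true.
  20. (~x2 \/ ~x6) — ~x6 is true.
  21. (~x1 \/ ~x6) — ~x6 is true.
  22. (~x1 \/ x11 \/ x2) — x2 is true.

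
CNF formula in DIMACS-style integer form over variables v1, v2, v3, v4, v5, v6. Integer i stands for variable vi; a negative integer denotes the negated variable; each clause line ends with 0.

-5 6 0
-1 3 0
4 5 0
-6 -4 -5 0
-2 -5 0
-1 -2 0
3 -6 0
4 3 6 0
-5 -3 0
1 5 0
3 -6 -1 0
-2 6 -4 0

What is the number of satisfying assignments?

Satisfying assignments:
  v1=1 v2=0 v3=1 v4=1 v5=0 v6=0
  v1=1 v2=0 v3=1 v4=1 v5=0 v6=1
Count: 2.

2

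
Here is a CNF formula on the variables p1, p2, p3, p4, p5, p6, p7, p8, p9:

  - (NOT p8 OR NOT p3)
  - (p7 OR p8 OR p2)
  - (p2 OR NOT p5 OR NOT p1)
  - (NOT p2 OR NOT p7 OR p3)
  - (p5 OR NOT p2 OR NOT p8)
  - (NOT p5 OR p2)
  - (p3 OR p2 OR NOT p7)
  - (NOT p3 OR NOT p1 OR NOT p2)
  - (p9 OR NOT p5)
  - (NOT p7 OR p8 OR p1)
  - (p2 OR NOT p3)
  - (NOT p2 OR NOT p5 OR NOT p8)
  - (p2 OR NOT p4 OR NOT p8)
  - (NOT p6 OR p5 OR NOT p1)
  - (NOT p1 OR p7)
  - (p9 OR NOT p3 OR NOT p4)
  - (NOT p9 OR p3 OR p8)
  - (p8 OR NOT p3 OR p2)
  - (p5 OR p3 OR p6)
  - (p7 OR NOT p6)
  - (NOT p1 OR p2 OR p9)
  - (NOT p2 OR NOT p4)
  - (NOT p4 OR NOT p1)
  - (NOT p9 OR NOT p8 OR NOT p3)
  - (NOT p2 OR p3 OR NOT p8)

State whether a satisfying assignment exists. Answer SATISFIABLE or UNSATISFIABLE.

SATISFIABLE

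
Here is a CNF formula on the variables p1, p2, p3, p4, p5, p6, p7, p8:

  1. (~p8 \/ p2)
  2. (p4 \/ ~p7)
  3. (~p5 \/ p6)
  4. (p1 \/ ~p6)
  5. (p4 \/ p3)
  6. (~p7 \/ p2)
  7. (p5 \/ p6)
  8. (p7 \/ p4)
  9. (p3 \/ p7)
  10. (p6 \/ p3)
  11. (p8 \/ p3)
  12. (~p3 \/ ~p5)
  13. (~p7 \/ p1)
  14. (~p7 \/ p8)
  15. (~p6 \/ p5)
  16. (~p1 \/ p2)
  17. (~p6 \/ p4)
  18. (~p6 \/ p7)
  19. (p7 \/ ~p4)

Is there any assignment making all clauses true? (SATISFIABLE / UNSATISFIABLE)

SATISFIABLE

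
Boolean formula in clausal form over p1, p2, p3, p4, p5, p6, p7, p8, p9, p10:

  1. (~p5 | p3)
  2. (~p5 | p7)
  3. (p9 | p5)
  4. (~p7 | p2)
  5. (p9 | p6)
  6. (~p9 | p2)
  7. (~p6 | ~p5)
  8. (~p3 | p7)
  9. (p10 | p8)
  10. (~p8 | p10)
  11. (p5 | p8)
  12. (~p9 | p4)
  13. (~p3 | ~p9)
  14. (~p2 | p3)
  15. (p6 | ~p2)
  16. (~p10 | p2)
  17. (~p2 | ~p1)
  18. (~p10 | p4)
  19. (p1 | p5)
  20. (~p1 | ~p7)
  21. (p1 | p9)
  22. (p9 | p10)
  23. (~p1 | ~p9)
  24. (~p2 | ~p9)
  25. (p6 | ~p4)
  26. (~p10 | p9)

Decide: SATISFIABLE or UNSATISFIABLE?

UNSATISFIABLE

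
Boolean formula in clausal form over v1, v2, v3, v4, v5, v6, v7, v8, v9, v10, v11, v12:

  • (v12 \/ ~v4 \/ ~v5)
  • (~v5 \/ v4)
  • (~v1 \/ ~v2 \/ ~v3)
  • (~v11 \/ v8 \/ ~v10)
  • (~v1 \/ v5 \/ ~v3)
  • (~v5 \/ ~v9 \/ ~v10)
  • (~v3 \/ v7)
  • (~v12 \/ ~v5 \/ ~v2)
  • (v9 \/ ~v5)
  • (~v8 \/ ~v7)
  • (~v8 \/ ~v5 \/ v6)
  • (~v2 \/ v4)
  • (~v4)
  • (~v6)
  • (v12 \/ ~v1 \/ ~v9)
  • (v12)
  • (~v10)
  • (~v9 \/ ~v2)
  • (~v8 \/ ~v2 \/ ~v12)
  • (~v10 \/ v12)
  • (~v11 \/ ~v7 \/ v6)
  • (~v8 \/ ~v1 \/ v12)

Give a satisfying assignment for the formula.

v1=F  v2=F  v3=T  v4=F  v5=F  v6=F  v7=T  v8=F  v9=T  v10=F  v11=F  v12=T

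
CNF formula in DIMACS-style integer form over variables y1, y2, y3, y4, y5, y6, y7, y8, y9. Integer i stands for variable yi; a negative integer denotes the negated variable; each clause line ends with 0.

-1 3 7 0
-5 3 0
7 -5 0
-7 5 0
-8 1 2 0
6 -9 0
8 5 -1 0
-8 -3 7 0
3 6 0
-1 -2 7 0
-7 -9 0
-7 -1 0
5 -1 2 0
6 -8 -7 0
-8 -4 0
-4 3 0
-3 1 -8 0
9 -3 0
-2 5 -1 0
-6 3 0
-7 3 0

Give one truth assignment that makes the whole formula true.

Try y1 = False.
Branch on y2: take y2 = False.
  then y8 is forced to False.
Branch on y3: take y3 = True.
  then y9 is forced to True.
  then y6 is forced to True.
  then y7 is forced to False.
  then y5 is forced to False.
y4 is now unconstrained; take y4 = True.
Check each clause:
  1. (y3 ∨ y7 ∨ ¬y1) — y3 is true.
  2. (¬y5 ∨ y3) — y3 is true.
  3. (y7 ∨ ¬y5) — ¬y5 is true.
  4. (y5 ∨ ¬y7) — ¬y7 is true.
  5. (y1 ∨ y2 ∨ ¬y8) — ¬y8 is true.
  6. (¬y9 ∨ y6) — y6 is true.
  7. (y8 ∨ ¬y1 ∨ y5) — ¬y1 is true.
  8. (y7 ∨ ¬y3 ∨ ¬y8) — ¬y8 is true.
  9. (y3 ∨ y6) — y3 is true.
  10. (¬y1 ∨ ¬y2 ∨ y7) — ¬y1 is true.
  11. (¬y7 ∨ ¬y9) — ¬y7 is true.
  12. (¬y7 ∨ ¬y1) — ¬y7 is true.
  13. (¬y1 ∨ y2 ∨ y5) — ¬y1 is true.
  14. (¬y8 ∨ y6 ∨ ¬y7) — ¬y8 is true.
  15. (¬y4 ∨ ¬y8) — ¬y8 is true.
  16. (y3 ∨ ¬y4) — y3 is true.
  17. (¬y8 ∨ y1 ∨ ¬y3) — ¬y8 is true.
  18. (¬y3 ∨ y9) — y9 is true.
  19. (¬y1 ∨ y5 ∨ ¬y2) — ¬y2 is true.
  20. (¬y6 ∨ y3) — y3 is true.
  21. (y3 ∨ ¬y7) — ¬y7 is true.

y1=0  y2=0  y3=1  y4=1  y5=0  y6=1  y7=0  y8=0  y9=1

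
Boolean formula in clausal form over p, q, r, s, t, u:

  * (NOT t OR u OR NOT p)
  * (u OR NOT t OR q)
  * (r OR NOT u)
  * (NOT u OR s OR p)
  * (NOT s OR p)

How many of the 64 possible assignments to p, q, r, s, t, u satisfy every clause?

22

Split on u, then p.
  u=1, p=1: forces r=1; q, s, t free → 2^3 = 8.
  u=1, p=0: a clause becomes empty — 0.
  u=0, p=1: forces t=0; q, r, s free → 2^3 = 8.
  u=0, p=0: r free; 3 ways for (q,s,t) × 2^1 = 6.
Total: 8 + 0 + 8 + 6 = 22.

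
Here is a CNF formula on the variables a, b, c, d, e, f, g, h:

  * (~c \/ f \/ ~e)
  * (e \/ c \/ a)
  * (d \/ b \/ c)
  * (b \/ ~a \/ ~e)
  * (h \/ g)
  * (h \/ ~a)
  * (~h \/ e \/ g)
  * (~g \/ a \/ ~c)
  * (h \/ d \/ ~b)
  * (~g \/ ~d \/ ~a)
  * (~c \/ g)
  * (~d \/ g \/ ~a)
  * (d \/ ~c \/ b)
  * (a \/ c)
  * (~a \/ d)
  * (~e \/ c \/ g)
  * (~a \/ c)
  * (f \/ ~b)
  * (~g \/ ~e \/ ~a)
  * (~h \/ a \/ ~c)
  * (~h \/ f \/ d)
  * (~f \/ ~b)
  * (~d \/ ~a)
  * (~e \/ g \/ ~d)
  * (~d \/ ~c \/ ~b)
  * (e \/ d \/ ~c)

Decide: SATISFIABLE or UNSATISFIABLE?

a = True:
  propagation gives h=True, d=True; an empty clause results — contradiction.
a = False:
  propagation gives c=True, g=False; an empty clause results — contradiction.
Every branch closes, so no satisfying assignment exists.

UNSATISFIABLE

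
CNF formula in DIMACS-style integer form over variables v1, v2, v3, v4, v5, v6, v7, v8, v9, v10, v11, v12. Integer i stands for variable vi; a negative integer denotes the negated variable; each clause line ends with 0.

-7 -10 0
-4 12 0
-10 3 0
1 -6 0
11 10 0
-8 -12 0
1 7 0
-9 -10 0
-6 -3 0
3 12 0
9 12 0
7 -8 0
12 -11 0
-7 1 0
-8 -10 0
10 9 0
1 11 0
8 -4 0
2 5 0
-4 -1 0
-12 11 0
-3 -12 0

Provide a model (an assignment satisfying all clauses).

v1=1, v2=1, v3=0, v4=0, v5=1, v6=0, v7=0, v8=0, v9=1, v10=0, v11=1, v12=1

Check each clause:
  1. (!v7 || !v10) — !v7 is true.
  2. (!v4 || v12) — v12 is true.
  3. (v3 || !v10) — !v10 is true.
  4. (v1 || !v6) — v1 is true.
  5. (v10 || v11) — v11 is true.
  6. (!v12 || !v8) — !v8 is true.
  7. (v1 || v7) — v1 is true.
  8. (!v10 || !v9) — !v10 is true.
  9. (!v3 || !v6) — !v6 is true.
  10. (v3 || v12) — v12 is true.
  11. (v12 || v9) — v9 is true.
  12. (!v8 || v7) — !v8 is true.
  13. (!v11 || v12) — v12 is true.
  14. (v1 || !v7) — !v7 is true.
  15. (!v8 || !v10) — !v8 is true.
  16. (v10 || v9) — v9 is true.
  17. (v11 || v1) — v1 is true.
  18. (!v4 || v8) — !v4 is true.
  19. (v5 || v2) — v2 is true.
  20. (!v4 || !v1) — !v4 is true.
  21. (v11 || !v12) — v11 is true.
  22. (!v3 || !v12) — !v3 is true.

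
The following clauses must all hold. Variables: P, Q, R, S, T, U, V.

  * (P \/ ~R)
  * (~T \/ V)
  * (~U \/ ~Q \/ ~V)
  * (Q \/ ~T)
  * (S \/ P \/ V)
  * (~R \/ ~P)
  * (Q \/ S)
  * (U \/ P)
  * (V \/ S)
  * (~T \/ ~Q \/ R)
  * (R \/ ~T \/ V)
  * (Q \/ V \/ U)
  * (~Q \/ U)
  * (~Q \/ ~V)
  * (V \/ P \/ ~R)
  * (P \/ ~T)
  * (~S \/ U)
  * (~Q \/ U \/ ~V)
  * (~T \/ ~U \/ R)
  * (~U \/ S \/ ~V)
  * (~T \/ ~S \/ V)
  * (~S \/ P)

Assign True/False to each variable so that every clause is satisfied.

P=True, Q=False, R=False, S=True, T=False, U=True, V=True

Check each clause:
  1. (P \/ ~R) — P is true.
  2. (V \/ ~T) — ~T is true.
  3. (~U \/ ~V \/ ~Q) — ~Q is true.
  4. (~T \/ Q) — ~T is true.
  5. (P \/ S \/ V) — P is true.
  6. (~R \/ ~P) — ~R is true.
  7. (Q \/ S) — S is true.
  8. (U \/ P) — P is true.
  9. (V \/ S) — S is true.
  10. (~T \/ R \/ ~Q) — ~T is true.
  11. (R \/ V \/ ~T) — ~T is true.
  12. (U \/ Q \/ V) — U is true.
  13. (~Q \/ U) — ~Q is true.
  14. (~V \/ ~Q) — ~Q is true.
  15. (~R \/ V \/ P) — P is true.
  16. (P \/ ~T) — P is true.
  17. (~S \/ U) — U is true.
  18. (~V \/ U \/ ~Q) — ~Q is true.
  19. (~T \/ R \/ ~U) — ~T is true.
  20. (~V \/ ~U \/ S) — S is true.
  21. (~S \/ ~T \/ V) — ~T is true.
  22. (~S \/ P) — P is true.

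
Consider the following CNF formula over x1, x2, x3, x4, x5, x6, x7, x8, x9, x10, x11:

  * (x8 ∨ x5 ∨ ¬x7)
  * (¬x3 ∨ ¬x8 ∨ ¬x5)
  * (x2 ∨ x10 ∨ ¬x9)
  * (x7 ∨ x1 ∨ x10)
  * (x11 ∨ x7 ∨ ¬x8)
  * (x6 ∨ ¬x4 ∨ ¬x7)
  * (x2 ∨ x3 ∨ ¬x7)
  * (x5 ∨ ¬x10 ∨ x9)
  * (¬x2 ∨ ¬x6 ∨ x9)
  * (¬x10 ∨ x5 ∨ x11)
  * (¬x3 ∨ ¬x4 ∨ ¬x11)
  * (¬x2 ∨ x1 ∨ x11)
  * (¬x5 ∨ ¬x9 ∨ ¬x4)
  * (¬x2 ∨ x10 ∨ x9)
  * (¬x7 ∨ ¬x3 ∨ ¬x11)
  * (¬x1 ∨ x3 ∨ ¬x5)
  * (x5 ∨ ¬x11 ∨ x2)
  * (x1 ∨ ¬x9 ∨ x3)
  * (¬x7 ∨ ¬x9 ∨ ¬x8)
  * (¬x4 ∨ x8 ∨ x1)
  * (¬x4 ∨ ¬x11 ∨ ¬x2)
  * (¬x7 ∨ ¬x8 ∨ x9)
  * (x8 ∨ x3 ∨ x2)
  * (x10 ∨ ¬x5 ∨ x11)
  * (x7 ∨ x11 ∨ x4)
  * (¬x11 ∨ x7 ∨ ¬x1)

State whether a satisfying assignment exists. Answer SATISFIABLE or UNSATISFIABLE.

SATISFIABLE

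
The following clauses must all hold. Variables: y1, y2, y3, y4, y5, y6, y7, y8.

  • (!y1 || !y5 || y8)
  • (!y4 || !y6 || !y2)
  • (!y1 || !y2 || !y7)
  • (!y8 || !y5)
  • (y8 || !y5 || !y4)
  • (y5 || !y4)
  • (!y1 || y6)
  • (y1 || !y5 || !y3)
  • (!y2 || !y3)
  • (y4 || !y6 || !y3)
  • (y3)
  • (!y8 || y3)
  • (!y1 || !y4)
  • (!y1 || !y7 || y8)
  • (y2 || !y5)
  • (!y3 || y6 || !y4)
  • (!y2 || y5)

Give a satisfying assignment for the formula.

y1 = F, y2 = F, y3 = T, y4 = F, y5 = F, y6 = F, y7 = T, y8 = F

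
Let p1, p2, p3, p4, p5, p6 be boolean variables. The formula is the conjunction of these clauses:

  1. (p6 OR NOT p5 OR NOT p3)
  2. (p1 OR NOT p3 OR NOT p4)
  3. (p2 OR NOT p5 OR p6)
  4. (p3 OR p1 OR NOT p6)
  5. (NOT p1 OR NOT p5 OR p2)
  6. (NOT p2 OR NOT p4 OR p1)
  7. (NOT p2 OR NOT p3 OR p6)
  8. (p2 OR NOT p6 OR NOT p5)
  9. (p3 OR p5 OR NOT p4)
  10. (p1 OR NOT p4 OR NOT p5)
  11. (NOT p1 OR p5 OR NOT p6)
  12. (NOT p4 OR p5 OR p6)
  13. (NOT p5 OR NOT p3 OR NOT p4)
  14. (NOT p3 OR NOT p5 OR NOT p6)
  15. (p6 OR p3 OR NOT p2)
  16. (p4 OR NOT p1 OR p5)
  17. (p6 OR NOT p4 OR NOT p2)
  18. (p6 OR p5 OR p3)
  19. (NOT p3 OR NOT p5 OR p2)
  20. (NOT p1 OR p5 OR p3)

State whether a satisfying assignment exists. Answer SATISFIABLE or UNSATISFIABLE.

SATISFIABLE

Try p1 = False.
For the remaining variables, p2 = True, p3 = True, p4 = False, p5 = False, p6 = True works.
So p1 = 0, p2 = 1, p3 = 1, p4 = 0, p5 = 0, p6 = 1 is a satisfying assignment.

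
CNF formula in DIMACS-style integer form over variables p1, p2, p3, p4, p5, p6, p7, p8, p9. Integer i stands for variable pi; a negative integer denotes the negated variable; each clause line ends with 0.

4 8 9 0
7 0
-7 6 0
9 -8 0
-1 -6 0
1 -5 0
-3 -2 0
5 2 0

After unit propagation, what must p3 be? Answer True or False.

Unit clause (p7) sets p7 = True.
In (~p7 \/ p6), ~p7 is now false; p6 must hold, so p6 = True.
(~p6 \/ ~p1): since p6 = True, the clause reduces to (~p1). p1 = False.
In (~p5 \/ p1), p1 is now false; ~p5 must hold, so p5 = False.
(p2 \/ p5) with p5 = False leaves only p2, so p2 = True.
(~p2 \/ ~p3) with p2 = True leaves only ~p3, so p3 = False.

False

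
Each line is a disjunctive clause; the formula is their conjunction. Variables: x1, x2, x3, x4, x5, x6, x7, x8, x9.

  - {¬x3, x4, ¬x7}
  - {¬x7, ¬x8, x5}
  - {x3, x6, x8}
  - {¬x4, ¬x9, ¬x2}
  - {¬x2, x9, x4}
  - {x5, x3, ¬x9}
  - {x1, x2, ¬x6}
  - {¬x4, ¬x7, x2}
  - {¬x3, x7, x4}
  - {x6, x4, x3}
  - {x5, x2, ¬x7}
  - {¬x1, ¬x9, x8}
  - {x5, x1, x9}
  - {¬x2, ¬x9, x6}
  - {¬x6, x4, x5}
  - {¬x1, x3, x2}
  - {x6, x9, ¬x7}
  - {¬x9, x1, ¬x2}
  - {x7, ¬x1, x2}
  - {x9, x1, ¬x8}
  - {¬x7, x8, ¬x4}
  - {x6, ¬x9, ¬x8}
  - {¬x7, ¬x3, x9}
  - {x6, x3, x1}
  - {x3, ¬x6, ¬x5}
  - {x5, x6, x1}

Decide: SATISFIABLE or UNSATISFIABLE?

Try x1 = False.
Branch on x2: take x2 = True.
  then x9 is forced to False.
  then x4 is forced to True.
  then x5 is forced to True.
  then x8 is forced to False.
  then x7 is forced to False.
For the remaining variables, x3 = True, x6 = True works.
So x1=0  x2=1  x3=1  x4=1  x5=1  x6=1  x7=0  x8=0  x9=0 is a satisfying assignment.

SATISFIABLE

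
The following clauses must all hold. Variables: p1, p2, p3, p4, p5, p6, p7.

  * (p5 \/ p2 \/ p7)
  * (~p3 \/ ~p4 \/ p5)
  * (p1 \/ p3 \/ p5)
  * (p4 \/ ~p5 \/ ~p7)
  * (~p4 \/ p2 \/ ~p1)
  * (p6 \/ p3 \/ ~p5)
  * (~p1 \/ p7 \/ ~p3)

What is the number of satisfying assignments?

44

Case analysis on p5 and p3:
  p5=1, p3=1: p6 free; 7 ways for (p1,p2,p4,p7) × 2^1 = 14.
  p5=1, p3=0: 10 of the 32 assignments to (p1,p2,p4,p6,p7) work.
  p5=0, p3=1: p6 free; 5 ways for (p1,p2,p4,p7) × 2^1 = 10.
  p5=0, p3=0: p6 free; 5 ways for (p1,p2,p4,p7) × 2^1 = 10.
Total: 14 + 10 + 10 + 10 = 44.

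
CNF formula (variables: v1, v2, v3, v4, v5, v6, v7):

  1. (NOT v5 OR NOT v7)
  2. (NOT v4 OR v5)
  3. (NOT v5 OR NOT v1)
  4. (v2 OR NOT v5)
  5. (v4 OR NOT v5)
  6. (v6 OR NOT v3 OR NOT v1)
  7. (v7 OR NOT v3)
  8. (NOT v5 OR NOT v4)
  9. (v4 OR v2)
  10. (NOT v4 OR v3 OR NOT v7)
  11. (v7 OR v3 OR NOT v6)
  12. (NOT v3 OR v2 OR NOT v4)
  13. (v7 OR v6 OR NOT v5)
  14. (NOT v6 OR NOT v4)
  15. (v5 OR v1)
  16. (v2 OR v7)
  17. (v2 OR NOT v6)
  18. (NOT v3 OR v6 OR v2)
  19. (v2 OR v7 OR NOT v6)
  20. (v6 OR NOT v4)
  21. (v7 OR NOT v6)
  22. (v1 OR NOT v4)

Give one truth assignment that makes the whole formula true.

v1 = True, v2 = True, v3 = False, v4 = False, v5 = False, v6 = False, v7 = True

Pure literal: v2 appears only positively; assign v2 = True.
Try v1 = True.
  then v5 is forced to False.
  then v4 is forced to False.
Try v3 = False.
For the remaining variables, v6 = False, v7 = True works.
Every clause has at least one true literal under this assignment.
Check each clause:
  1. (NOT v7 OR NOT v5) — NOT v5 is true.
  2. (v5 OR NOT v4) — NOT v4 is true.
  3. (NOT v5 OR NOT v1) — NOT v5 is true.
  4. (NOT v5 OR v2) — v2 is true.
  5. (NOT v5 OR v4) — NOT v5 is true.
  6. (NOT v3 OR v6 OR NOT v1) — NOT v3 is true.
  7. (NOT v3 OR v7) — NOT v3 is true.
  8. (NOT v4 OR NOT v5) — NOT v5 is true.
  9. (v4 OR v2) — v2 is true.
  10. (NOT v7 OR NOT v4 OR v3) — NOT v4 is true.
  11. (v7 OR NOT v6 OR v3) — NOT v6 is true.
  12. (v2 OR NOT v3 OR NOT v4) — v2 is true.
  13. (NOT v5 OR v7 OR v6) — NOT v5 is true.
  14. (NOT v6 OR NOT v4) — NOT v6 is true.
  15. (v1 OR v5) — v1 is true.
  16. (v2 OR v7) — v2 is true.
  17. (v2 OR NOT v6) — NOT v6 is true.
  18. (v2 OR NOT v3 OR v6) — v2 is true.
  19. (NOT v6 OR v7 OR v2) — NOT v6 is true.
  20. (NOT v4 OR v6) — NOT v4 is true.
  21. (v7 OR NOT v6) — NOT v6 is true.
  22. (v1 OR NOT v4) — v1 is true.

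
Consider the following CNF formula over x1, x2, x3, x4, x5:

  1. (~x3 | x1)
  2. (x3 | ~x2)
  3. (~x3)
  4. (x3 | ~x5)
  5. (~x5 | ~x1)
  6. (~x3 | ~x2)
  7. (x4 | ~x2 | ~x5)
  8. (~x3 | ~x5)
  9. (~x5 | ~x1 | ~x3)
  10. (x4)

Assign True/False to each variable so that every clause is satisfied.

x1 = 1  x2 = 0  x3 = 0  x4 = 1  x5 = 0

Check each clause:
  1. (x1 | ~x3) — x1 is true.
  2. (~x2 | x3) — ~x2 is true.
  3. (~x3) — ~x3 is true.
  4. (~x5 | x3) — ~x5 is true.
  5. (~x1 | ~x5) — ~x5 is true.
  6. (~x3 | ~x2) — ~x3 is true.
  7. (~x2 | ~x5 | x4) — ~x5 is true.
  8. (~x3 | ~x5) — ~x5 is true.
  9. (~x5 | ~x1 | ~x3) — ~x5 is true.
  10. (x4) — x4 is true.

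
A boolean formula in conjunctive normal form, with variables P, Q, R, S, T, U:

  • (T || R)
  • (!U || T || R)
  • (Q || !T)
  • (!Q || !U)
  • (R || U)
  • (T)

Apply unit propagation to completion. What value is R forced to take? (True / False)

True

Unit clause (T) sets T = True.
(Q || !T): since T = True, the clause reduces to (Q). Q = True.
From (!U || !Q) and Q = True: U = False.
From (U || R) and U = False: R = True.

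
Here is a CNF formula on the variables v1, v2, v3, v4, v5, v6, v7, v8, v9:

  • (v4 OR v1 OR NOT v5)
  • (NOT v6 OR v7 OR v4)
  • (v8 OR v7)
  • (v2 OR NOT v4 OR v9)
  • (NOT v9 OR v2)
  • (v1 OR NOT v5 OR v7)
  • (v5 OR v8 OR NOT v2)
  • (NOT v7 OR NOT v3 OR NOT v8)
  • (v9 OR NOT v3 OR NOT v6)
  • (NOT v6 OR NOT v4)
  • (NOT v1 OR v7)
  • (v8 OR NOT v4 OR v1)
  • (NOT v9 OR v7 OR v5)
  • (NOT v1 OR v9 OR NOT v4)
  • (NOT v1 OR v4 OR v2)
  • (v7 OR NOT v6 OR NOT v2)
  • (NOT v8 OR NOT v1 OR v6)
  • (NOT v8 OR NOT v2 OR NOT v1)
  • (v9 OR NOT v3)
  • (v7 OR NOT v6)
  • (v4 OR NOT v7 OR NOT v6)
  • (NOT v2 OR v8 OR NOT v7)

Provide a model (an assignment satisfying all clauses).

v1=False, v2=True, v3=False, v4=True, v5=False, v6=False, v7=True, v8=True, v9=True

Check each clause:
  1. (v4 OR NOT v5 OR v1) — NOT v5 is true.
  2. (NOT v6 OR v7 OR v4) — NOT v6 is true.
  3. (v8 OR v7) — v8 is true.
  4. (v9 OR v2 OR NOT v4) — v9 is true.
  5. (NOT v9 OR v2) — v2 is true.
  6. (v7 OR NOT v5 OR v1) — NOT v5 is true.
  7. (v8 OR NOT v2 OR v5) — v8 is true.
  8. (NOT v8 OR NOT v3 OR NOT v7) — NOT v3 is true.
  9. (NOT v6 OR NOT v3 OR v9) — v9 is true.
  10. (NOT v6 OR NOT v4) — NOT v6 is true.
  11. (NOT v1 OR v7) — NOT v1 is true.
  12. (v8 OR v1 OR NOT v4) — v8 is true.
  13. (v7 OR NOT v9 OR v5) — v7 is true.
  14. (NOT v1 OR v9 OR NOT v4) — v9 is true.
  15. (v2 OR v4 OR NOT v1) — v2 is true.
  16. (NOT v6 OR v7 OR NOT v2) — NOT v6 is true.
  17. (v6 OR NOT v1 OR NOT v8) — NOT v1 is true.
  18. (NOT v1 OR NOT v8 OR NOT v2) — NOT v1 is true.
  19. (v9 OR NOT v3) — v9 is true.
  20. (NOT v6 OR v7) — NOT v6 is true.
  21. (NOT v6 OR NOT v7 OR v4) — NOT v6 is true.
  22. (NOT v2 OR NOT v7 OR v8) — v8 is true.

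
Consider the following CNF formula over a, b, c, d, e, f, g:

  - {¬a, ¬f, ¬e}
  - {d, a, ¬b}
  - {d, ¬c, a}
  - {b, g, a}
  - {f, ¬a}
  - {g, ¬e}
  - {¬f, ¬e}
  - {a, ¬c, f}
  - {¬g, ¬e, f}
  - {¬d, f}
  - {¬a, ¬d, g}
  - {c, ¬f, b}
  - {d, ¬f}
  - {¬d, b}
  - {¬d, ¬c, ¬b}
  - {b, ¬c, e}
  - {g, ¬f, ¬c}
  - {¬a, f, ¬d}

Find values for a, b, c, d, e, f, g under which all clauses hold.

a=False, b=True, c=False, d=True, e=False, f=True, g=False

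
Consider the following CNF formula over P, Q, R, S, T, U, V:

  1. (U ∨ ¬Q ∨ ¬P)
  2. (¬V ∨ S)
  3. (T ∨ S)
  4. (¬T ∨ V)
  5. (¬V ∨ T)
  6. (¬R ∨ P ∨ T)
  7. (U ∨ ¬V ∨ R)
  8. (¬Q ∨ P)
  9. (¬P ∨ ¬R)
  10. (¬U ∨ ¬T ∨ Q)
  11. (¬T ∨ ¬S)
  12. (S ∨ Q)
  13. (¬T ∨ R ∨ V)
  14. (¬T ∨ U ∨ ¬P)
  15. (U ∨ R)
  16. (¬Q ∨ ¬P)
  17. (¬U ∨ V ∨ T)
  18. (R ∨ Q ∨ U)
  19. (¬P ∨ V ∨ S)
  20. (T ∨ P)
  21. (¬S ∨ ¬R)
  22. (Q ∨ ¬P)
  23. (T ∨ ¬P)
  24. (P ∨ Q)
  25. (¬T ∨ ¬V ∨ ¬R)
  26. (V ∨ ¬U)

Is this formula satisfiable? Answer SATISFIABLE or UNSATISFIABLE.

UNSATISFIABLE

T = True:
  propagation gives V=True, S=True; an empty clause results — contradiction.
T = False:
  propagation gives S=True, V=False, U=False, R=True; an empty clause results — contradiction.
Every branch closes, so no satisfying assignment exists.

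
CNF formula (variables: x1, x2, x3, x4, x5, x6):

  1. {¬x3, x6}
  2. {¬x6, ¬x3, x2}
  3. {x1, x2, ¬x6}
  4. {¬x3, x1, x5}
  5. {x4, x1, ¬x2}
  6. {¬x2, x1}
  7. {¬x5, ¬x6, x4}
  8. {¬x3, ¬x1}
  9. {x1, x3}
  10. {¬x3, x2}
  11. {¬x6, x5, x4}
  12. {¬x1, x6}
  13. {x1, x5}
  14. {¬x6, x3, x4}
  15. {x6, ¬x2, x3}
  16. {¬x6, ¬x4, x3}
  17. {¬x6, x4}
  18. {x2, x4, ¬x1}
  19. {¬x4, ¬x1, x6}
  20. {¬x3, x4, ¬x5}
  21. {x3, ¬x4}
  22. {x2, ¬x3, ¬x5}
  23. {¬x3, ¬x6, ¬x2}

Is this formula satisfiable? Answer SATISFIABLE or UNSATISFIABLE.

x3 = True:
  propagation gives x6=True, x2=True; an empty clause results — contradiction.
x3 = False:
  propagation gives x1=True, x6=True, x4=True; an empty clause results — contradiction.
Every branch closes, so no satisfying assignment exists.

UNSATISFIABLE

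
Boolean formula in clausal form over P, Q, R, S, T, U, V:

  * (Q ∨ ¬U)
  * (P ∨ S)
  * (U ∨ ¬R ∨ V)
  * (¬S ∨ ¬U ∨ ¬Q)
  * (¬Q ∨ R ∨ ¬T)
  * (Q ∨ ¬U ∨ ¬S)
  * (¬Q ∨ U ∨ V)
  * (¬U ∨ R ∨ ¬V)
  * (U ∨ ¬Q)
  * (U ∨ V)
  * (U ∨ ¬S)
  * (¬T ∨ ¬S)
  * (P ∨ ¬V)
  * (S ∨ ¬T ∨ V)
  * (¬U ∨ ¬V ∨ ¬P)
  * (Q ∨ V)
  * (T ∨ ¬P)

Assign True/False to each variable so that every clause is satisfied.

P = T, Q = F, R = T, S = F, T = T, U = F, V = T

Set P = True and propagate.
  then T is forced to True.
  then S is forced to False.
  then V is forced to True.
  then U is forced to False.
  then Q is forced to False.
R is now unconstrained; take R = True.
Every clause has at least one true literal under this assignment.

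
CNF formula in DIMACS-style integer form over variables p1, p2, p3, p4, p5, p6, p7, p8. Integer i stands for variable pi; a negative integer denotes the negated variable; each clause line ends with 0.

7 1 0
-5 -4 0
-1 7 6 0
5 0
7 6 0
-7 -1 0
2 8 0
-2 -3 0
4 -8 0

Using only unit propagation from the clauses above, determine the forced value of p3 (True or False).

Unit clause (p5) sets p5 = True.
(!p4 || !p5) with p5 = True leaves only !p4, so p4 = False.
(!p8 || p4) with p4 = False leaves only !p8, so p8 = False.
(p2 || p8) with p8 = False leaves only p2, so p2 = True.
In (!p2 || !p3), !p2 is now false; !p3 must hold, so p3 = False.

False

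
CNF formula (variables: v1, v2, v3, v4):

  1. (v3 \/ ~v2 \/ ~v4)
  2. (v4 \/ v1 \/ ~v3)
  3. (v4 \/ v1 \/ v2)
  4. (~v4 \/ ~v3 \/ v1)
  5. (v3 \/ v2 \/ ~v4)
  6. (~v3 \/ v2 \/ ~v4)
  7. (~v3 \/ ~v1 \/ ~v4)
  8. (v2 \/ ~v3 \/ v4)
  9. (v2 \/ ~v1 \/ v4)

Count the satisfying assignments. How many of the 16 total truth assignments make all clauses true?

The models are:
  v1=0 v2=1 v3=0 v4=0
  v1=1 v2=1 v3=0 v4=0
  v1=1 v2=1 v3=1 v4=0
That's 3 in total.

3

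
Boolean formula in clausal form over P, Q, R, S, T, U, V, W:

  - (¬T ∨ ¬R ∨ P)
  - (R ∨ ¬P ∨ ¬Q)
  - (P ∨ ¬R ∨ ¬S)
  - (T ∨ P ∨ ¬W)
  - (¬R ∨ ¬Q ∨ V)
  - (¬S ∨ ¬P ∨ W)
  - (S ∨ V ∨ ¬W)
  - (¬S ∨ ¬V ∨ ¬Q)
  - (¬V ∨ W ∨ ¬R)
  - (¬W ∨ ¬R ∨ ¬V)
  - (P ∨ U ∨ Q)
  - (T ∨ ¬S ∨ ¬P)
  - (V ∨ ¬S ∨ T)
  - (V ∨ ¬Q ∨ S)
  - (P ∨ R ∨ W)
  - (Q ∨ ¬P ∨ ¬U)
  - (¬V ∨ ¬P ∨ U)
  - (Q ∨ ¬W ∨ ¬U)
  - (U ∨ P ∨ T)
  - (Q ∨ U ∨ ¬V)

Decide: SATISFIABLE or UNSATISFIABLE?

Set P = True and propagate.
Set Q = False and propagate.
  then U is forced to False.
  then V is forced to False.
The remaining clauses are satisfied by R = True, S = False, T = True, W = False.
Every clause has at least one true literal under this assignment.
So P = T  Q = F  R = T  S = F  T = T  U = F  V = F  W = F is a satisfying assignment.

SATISFIABLE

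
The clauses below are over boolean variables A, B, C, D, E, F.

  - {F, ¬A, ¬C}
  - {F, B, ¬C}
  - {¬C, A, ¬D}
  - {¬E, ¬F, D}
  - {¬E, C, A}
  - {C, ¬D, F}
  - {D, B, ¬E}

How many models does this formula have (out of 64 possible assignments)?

25

Case analysis on C and D:
  C=T, D=T: remaining (A,B,E,F) ∈ {(T,F,F,T); (T,F,T,T); (T,T,F,T); (T,T,T,T)} — 4.
  C=T, D=F: 6 of the 16 assignments to (A,B,E,F) work.
  C=F, D=T: B free; 3 ways for (A,E,F) × 2^1 = 6.
  C=F, D=F: 9 of the 16 assignments to (A,B,E,F) work.
Total: 4 + 6 + 6 + 9 = 25.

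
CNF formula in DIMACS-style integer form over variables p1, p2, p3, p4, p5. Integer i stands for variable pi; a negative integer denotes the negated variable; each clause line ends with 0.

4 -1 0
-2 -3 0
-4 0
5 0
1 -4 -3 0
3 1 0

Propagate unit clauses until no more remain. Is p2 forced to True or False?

False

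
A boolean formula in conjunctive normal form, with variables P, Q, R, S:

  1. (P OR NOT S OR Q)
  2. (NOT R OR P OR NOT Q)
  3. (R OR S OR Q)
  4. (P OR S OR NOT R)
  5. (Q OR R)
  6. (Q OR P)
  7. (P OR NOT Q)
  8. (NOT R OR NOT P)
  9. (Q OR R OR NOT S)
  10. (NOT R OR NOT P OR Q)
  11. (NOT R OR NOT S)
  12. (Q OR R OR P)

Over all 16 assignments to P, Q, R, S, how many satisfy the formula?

Satisfying assignments:
  P=T Q=T R=F S=F
  P=T Q=T R=F S=T
That's 2 in total.

2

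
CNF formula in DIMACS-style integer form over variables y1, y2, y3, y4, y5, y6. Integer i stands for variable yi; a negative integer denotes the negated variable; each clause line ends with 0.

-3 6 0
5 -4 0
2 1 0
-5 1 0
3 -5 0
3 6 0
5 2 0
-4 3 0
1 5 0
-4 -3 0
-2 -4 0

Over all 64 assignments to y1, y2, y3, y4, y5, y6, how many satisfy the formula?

4

Satisfying assignments:
  y1=1 y2=0 y3=1 y4=0 y5=1 y6=1
  y1=1 y2=1 y3=0 y4=0 y5=0 y6=1
  y1=1 y2=1 y3=1 y4=0 y5=0 y6=1
  y1=1 y2=1 y3=1 y4=0 y5=1 y6=1
Count: 4.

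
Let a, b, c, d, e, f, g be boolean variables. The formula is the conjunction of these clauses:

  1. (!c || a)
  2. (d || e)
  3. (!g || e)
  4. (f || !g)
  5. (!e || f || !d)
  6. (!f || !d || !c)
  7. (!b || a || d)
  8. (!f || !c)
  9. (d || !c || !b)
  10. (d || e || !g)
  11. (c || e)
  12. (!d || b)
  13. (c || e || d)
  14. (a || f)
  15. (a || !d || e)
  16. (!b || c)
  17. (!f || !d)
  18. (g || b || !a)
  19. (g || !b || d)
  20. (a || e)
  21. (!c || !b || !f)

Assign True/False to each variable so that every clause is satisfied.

a=F, b=F, c=F, d=F, e=T, f=T, g=T

Try a = False.
  then c is forced to False.
  then e is forced to True.
  then f is forced to True.
  then b is forced to False.
  then d is forced to False.
g is now unconstrained; take g = True.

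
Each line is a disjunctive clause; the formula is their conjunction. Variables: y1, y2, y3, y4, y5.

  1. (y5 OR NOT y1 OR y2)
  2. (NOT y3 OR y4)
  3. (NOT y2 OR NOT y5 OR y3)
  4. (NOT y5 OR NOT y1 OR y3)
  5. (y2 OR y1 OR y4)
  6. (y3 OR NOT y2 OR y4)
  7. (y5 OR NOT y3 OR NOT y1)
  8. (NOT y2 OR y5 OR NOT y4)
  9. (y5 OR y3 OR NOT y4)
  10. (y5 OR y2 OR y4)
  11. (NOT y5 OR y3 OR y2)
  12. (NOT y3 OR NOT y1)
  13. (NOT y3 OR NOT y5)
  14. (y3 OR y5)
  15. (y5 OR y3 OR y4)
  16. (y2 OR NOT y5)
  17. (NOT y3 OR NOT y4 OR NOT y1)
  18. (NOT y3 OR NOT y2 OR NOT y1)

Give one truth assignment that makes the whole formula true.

Try y1 = False.
The remaining clauses are satisfied by y2 = False, y3 = True, y4 = True, y5 = False.
Every clause has at least one true literal under this assignment.

y1=F, y2=F, y3=T, y4=T, y5=F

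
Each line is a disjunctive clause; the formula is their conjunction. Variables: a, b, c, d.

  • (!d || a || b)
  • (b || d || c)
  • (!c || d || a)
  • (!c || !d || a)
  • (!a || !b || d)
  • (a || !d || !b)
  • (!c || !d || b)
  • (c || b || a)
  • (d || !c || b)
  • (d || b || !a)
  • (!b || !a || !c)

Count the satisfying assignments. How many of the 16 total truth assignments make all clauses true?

Satisfying assignments:
  a=F b=T c=F d=F
  a=T b=F c=F d=T
  a=T b=T c=F d=T
Count: 3.

3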